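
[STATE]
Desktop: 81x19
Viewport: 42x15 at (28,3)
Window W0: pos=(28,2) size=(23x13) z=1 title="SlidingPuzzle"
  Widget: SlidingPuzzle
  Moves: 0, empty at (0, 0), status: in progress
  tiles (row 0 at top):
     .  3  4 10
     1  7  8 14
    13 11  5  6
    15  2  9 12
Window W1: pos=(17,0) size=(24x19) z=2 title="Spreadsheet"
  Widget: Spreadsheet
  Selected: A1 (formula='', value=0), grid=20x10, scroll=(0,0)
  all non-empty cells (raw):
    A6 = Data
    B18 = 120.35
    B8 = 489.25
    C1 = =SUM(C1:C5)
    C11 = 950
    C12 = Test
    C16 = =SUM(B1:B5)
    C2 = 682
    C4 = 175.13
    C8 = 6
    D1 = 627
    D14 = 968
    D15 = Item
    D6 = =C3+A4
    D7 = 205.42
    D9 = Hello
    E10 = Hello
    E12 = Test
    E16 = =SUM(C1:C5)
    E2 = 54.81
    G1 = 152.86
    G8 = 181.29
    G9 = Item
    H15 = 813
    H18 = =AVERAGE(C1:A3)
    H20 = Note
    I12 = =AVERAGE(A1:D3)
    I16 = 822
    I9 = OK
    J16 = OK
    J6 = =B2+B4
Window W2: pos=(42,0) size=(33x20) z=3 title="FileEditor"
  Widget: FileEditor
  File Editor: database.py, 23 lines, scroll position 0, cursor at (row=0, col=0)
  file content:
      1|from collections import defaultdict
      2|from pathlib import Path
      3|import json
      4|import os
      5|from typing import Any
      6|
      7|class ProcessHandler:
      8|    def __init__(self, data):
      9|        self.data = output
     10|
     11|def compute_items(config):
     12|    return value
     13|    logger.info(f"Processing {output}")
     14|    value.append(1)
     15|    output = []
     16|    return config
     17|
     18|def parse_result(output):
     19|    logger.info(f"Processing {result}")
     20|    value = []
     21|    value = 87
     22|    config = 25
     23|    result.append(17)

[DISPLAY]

            ┃l┃█rom collections import def
     B      ┃─┃from pathlib import Path   
------------┃─┃import json                
0]       0#C┃ ┃import os                  
 0       0  ┃─┃from typing import Any     
 0       0  ┃ ┃                           
 0       0  ┃─┃class ProcessHandler:      
 0       0  ┃ ┃    def __init__(self, data
         0  ┃─┃        self.data = output 
 0       0  ┃ ┃                           
 0  489.25  ┃─┃def compute_items(config): 
 0       0  ┃━┃    return value           
 0       0  ┃ ┃    logger.info(f"Processin
 0       0  ┃ ┃    value.append(1)        
 0       0Te┃ ┃    output = []            


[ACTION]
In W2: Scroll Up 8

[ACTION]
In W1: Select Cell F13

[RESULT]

            ┃l┃█rom collections import def
     B      ┃─┃from pathlib import Path   
------------┃─┃import json                
 0       0#C┃ ┃import os                  
 0       0  ┃─┃from typing import Any     
 0       0  ┃ ┃                           
 0       0  ┃─┃class ProcessHandler:      
 0       0  ┃ ┃    def __init__(self, data
         0  ┃─┃        self.data = output 
 0       0  ┃ ┃                           
 0  489.25  ┃─┃def compute_items(config): 
 0       0  ┃━┃    return value           
 0       0  ┃ ┃    logger.info(f"Processin
 0       0  ┃ ┃    value.append(1)        
 0       0Te┃ ┃    output = []            


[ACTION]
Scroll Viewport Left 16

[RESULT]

     ┃F13:                  ┃l┃█rom collec
     ┃       A       B      ┃─┃from pathli
     ┃----------------------┃─┃import json
     ┃  1        0       0#C┃ ┃import os  
     ┃  2        0       0  ┃─┃from typing
     ┃  3        0       0  ┃ ┃           
     ┃  4        0       0  ┃─┃class Proce
     ┃  5        0       0  ┃ ┃    def __i
     ┃  6 Data           0  ┃─┃        sel
     ┃  7        0       0  ┃ ┃           
     ┃  8        0  489.25  ┃─┃def compute
     ┃  9        0       0  ┃━┃    return 
     ┃ 10        0       0  ┃ ┃    logger.
     ┃ 11        0       0  ┃ ┃    value.a
     ┃ 12        0       0Te┃ ┃    output 


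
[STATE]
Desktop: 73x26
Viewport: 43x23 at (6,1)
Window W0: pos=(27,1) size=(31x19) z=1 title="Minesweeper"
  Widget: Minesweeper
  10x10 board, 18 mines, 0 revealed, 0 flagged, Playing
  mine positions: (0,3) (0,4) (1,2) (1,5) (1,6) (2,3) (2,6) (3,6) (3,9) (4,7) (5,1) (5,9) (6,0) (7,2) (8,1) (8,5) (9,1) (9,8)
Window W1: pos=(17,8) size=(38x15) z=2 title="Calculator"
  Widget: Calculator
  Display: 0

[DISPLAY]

                     ┏━━━━━━━━━━━━━━━━━━━━━
                     ┃ Minesweeper         
                     ┠─────────────────────
                     ┃■■■■■■■■■■           
                     ┃■■■■■■■■■■           
                     ┃■■■■■■■■■■           
                     ┃■■■■■■■■■■           
           ┏━━━━━━━━━━━━━━━━━━━━━━━━━━━━━━━
           ┃ Calculator                    
           ┠───────────────────────────────
           ┃                               
           ┃┌───┬───┬───┬───┐              
           ┃│ 7 │ 8 │ 9 │ ÷ │              
           ┃├───┼───┼───┼───┤              
           ┃│ 4 │ 5 │ 6 │ × │              
           ┃├───┼───┼───┼───┤              
           ┃│ 1 │ 2 │ 3 │ - │              
           ┃├───┼───┼───┼───┤              
           ┃│ 0 │ . │ = │ + │              
           ┃├───┼───┼───┼───┤              
           ┃│ C │ MC│ MR│ M+│              
           ┗━━━━━━━━━━━━━━━━━━━━━━━━━━━━━━━
                                           


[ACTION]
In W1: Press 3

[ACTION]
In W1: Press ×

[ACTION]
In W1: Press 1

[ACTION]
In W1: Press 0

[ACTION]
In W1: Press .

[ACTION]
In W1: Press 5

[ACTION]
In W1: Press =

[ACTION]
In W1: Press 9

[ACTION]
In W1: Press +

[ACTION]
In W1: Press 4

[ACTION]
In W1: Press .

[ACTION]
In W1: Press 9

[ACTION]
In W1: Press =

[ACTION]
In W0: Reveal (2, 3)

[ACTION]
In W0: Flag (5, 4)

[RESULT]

                     ┏━━━━━━━━━━━━━━━━━━━━━
                     ┃ Minesweeper         
                     ┠─────────────────────
                     ┃■■■✹✹■■■■■           
                     ┃■■✹■■✹✹■■■           
                     ┃■■■✹■■✹■■■           
                     ┃■■■■■■✹■■✹           
           ┏━━━━━━━━━━━━━━━━━━━━━━━━━━━━━━━
           ┃ Calculator                    
           ┠───────────────────────────────
           ┃                               
           ┃┌───┬───┬───┬───┐              
           ┃│ 7 │ 8 │ 9 │ ÷ │              
           ┃├───┼───┼───┼───┤              
           ┃│ 4 │ 5 │ 6 │ × │              
           ┃├───┼───┼───┼───┤              
           ┃│ 1 │ 2 │ 3 │ - │              
           ┃├───┼───┼───┼───┤              
           ┃│ 0 │ . │ = │ + │              
           ┃├───┼───┼───┼───┤              
           ┃│ C │ MC│ MR│ M+│              
           ┗━━━━━━━━━━━━━━━━━━━━━━━━━━━━━━━
                                           


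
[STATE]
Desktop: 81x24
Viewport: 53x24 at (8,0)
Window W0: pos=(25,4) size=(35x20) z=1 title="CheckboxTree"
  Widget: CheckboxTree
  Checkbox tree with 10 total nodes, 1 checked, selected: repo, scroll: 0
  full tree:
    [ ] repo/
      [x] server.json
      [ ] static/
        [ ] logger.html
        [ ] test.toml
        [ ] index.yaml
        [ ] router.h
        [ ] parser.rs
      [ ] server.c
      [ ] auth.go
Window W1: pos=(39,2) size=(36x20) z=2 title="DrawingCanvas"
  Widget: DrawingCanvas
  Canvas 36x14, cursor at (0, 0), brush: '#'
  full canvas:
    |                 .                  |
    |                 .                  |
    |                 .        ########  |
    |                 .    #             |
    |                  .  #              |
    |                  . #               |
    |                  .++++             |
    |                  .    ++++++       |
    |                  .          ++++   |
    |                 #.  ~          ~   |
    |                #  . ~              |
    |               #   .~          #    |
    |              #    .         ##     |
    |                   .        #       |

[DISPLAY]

                                                     
                                                     
                               ┏━━━━━━━━━━━━━━━━━━━━━
                               ┃ DrawingCanvas       
                 ┏━━━━━━━━━━━━━┠─────────────────────
                 ┃ CheckboxTree┃+                .   
                 ┠─────────────┃                 .   
                 ┃>[-] repo/   ┃                 .   
                 ┃   [x] server┃                 .   
                 ┃   [ ] static┃                  .  
                 ┃     [ ] logg┃                  . #
                 ┃     [ ] test┃                  .++
                 ┃     [ ] inde┃                  .  
                 ┃     [ ] rout┃                  .  
                 ┃     [ ] pars┃                 #.  
                 ┃   [ ] server┃                #  . 
                 ┃   [ ] auth.g┃               #   .~
                 ┃             ┃              #    . 
                 ┃             ┃                   . 
                 ┃             ┃                     
                 ┃             ┃                     
                 ┃             ┗━━━━━━━━━━━━━━━━━━━━━
                 ┃                                 ┃ 
                 ┗━━━━━━━━━━━━━━━━━━━━━━━━━━━━━━━━━┛ 


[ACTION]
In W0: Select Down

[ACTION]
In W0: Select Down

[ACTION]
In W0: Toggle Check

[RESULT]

                                                     
                                                     
                               ┏━━━━━━━━━━━━━━━━━━━━━
                               ┃ DrawingCanvas       
                 ┏━━━━━━━━━━━━━┠─────────────────────
                 ┃ CheckboxTree┃+                .   
                 ┠─────────────┃                 .   
                 ┃ [-] repo/   ┃                 .   
                 ┃   [x] server┃                 .   
                 ┃>  [x] static┃                  .  
                 ┃     [x] logg┃                  . #
                 ┃     [x] test┃                  .++
                 ┃     [x] inde┃                  .  
                 ┃     [x] rout┃                  .  
                 ┃     [x] pars┃                 #.  
                 ┃   [ ] server┃                #  . 
                 ┃   [ ] auth.g┃               #   .~
                 ┃             ┃              #    . 
                 ┃             ┃                   . 
                 ┃             ┃                     
                 ┃             ┃                     
                 ┃             ┗━━━━━━━━━━━━━━━━━━━━━
                 ┃                                 ┃ 
                 ┗━━━━━━━━━━━━━━━━━━━━━━━━━━━━━━━━━┛ 


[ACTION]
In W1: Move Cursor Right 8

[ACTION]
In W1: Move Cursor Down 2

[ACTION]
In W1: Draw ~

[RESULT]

                                                     
                                                     
                               ┏━━━━━━━━━━━━━━━━━━━━━
                               ┃ DrawingCanvas       
                 ┏━━━━━━━━━━━━━┠─────────────────────
                 ┃ CheckboxTree┃                 .   
                 ┠─────────────┃                 .   
                 ┃ [-] repo/   ┃        ~        .   
                 ┃   [x] server┃                 .   
                 ┃>  [x] static┃                  .  
                 ┃     [x] logg┃                  . #
                 ┃     [x] test┃                  .++
                 ┃     [x] inde┃                  .  
                 ┃     [x] rout┃                  .  
                 ┃     [x] pars┃                 #.  
                 ┃   [ ] server┃                #  . 
                 ┃   [ ] auth.g┃               #   .~
                 ┃             ┃              #    . 
                 ┃             ┃                   . 
                 ┃             ┃                     
                 ┃             ┃                     
                 ┃             ┗━━━━━━━━━━━━━━━━━━━━━
                 ┃                                 ┃ 
                 ┗━━━━━━━━━━━━━━━━━━━━━━━━━━━━━━━━━┛ 


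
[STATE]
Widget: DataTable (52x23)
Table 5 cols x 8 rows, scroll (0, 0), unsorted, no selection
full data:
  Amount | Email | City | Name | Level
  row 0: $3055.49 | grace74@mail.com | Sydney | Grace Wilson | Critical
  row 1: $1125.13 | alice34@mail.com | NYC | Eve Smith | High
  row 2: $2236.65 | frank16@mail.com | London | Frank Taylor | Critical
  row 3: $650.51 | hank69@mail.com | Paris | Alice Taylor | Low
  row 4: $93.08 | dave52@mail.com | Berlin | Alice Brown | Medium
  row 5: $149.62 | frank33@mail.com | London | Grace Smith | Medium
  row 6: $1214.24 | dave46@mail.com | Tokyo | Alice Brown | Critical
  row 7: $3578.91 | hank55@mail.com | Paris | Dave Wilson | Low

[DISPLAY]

Amount  │Email           │City  │Name        │Level 
────────┼────────────────┼──────┼────────────┼──────
$3055.49│grace74@mail.com│Sydney│Grace Wilson│Critic
$1125.13│alice34@mail.com│NYC   │Eve Smith   │High  
$2236.65│frank16@mail.com│London│Frank Taylor│Critic
$650.51 │hank69@mail.com │Paris │Alice Taylor│Low   
$93.08  │dave52@mail.com │Berlin│Alice Brown │Medium
$149.62 │frank33@mail.com│London│Grace Smith │Medium
$1214.24│dave46@mail.com │Tokyo │Alice Brown │Critic
$3578.91│hank55@mail.com │Paris │Dave Wilson │Low   
                                                    
                                                    
                                                    
                                                    
                                                    
                                                    
                                                    
                                                    
                                                    
                                                    
                                                    
                                                    
                                                    


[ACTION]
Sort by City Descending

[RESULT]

Amount  │Email           │City ▼│Name        │Level 
────────┼────────────────┼──────┼────────────┼──────
$1214.24│dave46@mail.com │Tokyo │Alice Brown │Critic
$3055.49│grace74@mail.com│Sydney│Grace Wilson│Critic
$650.51 │hank69@mail.com │Paris │Alice Taylor│Low   
$3578.91│hank55@mail.com │Paris │Dave Wilson │Low   
$1125.13│alice34@mail.com│NYC   │Eve Smith   │High  
$2236.65│frank16@mail.com│London│Frank Taylor│Critic
$149.62 │frank33@mail.com│London│Grace Smith │Medium
$93.08  │dave52@mail.com │Berlin│Alice Brown │Medium
                                                    
                                                    
                                                    
                                                    
                                                    
                                                    
                                                    
                                                    
                                                    
                                                    
                                                    
                                                    
                                                    


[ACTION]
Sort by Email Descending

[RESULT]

Amount  │Email          ▼│City  │Name        │Level 
────────┼────────────────┼──────┼────────────┼──────
$650.51 │hank69@mail.com │Paris │Alice Taylor│Low   
$3578.91│hank55@mail.com │Paris │Dave Wilson │Low   
$3055.49│grace74@mail.com│Sydney│Grace Wilson│Critic
$149.62 │frank33@mail.com│London│Grace Smith │Medium
$2236.65│frank16@mail.com│London│Frank Taylor│Critic
$93.08  │dave52@mail.com │Berlin│Alice Brown │Medium
$1214.24│dave46@mail.com │Tokyo │Alice Brown │Critic
$1125.13│alice34@mail.com│NYC   │Eve Smith   │High  
                                                    
                                                    
                                                    
                                                    
                                                    
                                                    
                                                    
                                                    
                                                    
                                                    
                                                    
                                                    
                                                    


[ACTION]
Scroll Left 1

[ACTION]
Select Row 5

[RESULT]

Amount  │Email          ▼│City  │Name        │Level 
────────┼────────────────┼──────┼────────────┼──────
$650.51 │hank69@mail.com │Paris │Alice Taylor│Low   
$3578.91│hank55@mail.com │Paris │Dave Wilson │Low   
$3055.49│grace74@mail.com│Sydney│Grace Wilson│Critic
$149.62 │frank33@mail.com│London│Grace Smith │Medium
$2236.65│frank16@mail.com│London│Frank Taylor│Critic
>93.08  │dave52@mail.com │Berlin│Alice Brown │Medium
$1214.24│dave46@mail.com │Tokyo │Alice Brown │Critic
$1125.13│alice34@mail.com│NYC   │Eve Smith   │High  
                                                    
                                                    
                                                    
                                                    
                                                    
                                                    
                                                    
                                                    
                                                    
                                                    
                                                    
                                                    
                                                    


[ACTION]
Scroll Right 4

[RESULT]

ount  │Email          ▼│City  │Name        │Level   
──────┼────────────────┼──────┼────────────┼────────
50.51 │hank69@mail.com │Paris │Alice Taylor│Low     
578.91│hank55@mail.com │Paris │Dave Wilson │Low     
055.49│grace74@mail.com│Sydney│Grace Wilson│Critical
49.62 │frank33@mail.com│London│Grace Smith │Medium  
236.65│frank16@mail.com│London│Frank Taylor│Critical
3.08  │dave52@mail.com │Berlin│Alice Brown │Medium  
214.24│dave46@mail.com │Tokyo │Alice Brown │Critical
125.13│alice34@mail.com│NYC   │Eve Smith   │High    
                                                    
                                                    
                                                    
                                                    
                                                    
                                                    
                                                    
                                                    
                                                    
                                                    
                                                    
                                                    
                                                    


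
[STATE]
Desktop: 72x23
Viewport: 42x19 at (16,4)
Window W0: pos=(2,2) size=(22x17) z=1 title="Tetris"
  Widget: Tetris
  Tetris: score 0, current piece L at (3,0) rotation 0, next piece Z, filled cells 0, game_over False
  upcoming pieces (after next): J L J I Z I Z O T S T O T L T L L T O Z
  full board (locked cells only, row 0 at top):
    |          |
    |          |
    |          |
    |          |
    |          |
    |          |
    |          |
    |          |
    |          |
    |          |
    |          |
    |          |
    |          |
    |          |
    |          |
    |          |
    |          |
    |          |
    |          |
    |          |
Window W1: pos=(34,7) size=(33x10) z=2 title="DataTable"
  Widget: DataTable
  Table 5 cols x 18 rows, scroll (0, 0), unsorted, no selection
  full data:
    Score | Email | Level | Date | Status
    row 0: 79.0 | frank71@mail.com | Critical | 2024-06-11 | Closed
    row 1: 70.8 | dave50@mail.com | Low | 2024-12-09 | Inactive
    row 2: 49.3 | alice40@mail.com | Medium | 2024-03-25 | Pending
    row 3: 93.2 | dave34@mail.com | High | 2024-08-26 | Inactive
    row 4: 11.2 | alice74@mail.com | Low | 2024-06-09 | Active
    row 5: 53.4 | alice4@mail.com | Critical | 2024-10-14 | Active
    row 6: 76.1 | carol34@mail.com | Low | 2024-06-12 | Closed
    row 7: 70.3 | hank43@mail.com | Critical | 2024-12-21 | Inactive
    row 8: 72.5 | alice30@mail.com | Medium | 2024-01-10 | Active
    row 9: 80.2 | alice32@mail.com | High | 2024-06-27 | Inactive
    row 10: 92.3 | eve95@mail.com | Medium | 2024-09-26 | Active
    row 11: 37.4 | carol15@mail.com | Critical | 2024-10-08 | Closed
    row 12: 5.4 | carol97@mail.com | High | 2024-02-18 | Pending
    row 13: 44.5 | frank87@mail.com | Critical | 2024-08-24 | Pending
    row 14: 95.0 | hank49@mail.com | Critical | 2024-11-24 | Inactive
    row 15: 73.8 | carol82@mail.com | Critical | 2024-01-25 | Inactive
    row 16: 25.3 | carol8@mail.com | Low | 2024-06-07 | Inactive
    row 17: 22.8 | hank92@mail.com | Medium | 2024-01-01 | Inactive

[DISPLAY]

───────┨                                  
xt:    ┃                                  
       ┃                                  
▓      ┃          ┏━━━━━━━━━━━━━━━━━━━━━━━
       ┃          ┃ DataTable             
       ┃          ┠───────────────────────
       ┃          ┃Score│Email           │
ore:   ┃          ┃─────┼────────────────┼
       ┃          ┃79.0 │frank71@mail.com│
       ┃          ┃70.8 │dave50@mail.com │
       ┃          ┃49.3 │alice40@mail.com│
       ┃          ┃93.2 │dave34@mail.com │
       ┃          ┗━━━━━━━━━━━━━━━━━━━━━━━
       ┃                                  
━━━━━━━┛                                  
                                          
                                          
                                          
                                          


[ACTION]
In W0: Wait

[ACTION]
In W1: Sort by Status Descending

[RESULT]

───────┨                                  
xt:    ┃                                  
       ┃                                  
▓      ┃          ┏━━━━━━━━━━━━━━━━━━━━━━━
       ┃          ┃ DataTable             
       ┃          ┠───────────────────────
       ┃          ┃Score│Email           │
ore:   ┃          ┃─────┼────────────────┼
       ┃          ┃49.3 │alice40@mail.com│
       ┃          ┃5.4  │carol97@mail.com│
       ┃          ┃44.5 │frank87@mail.com│
       ┃          ┃70.8 │dave50@mail.com │
       ┃          ┗━━━━━━━━━━━━━━━━━━━━━━━
       ┃                                  
━━━━━━━┛                                  
                                          
                                          
                                          
                                          


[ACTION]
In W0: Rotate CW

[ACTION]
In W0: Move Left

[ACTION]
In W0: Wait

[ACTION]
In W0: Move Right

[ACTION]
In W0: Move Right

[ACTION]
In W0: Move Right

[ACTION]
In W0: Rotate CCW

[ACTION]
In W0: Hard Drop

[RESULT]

───────┨                                  
xt:    ┃                                  
       ┃                                  
█      ┃          ┏━━━━━━━━━━━━━━━━━━━━━━━
       ┃          ┃ DataTable             
       ┃          ┠───────────────────────
       ┃          ┃Score│Email           │
ore:   ┃          ┃─────┼────────────────┼
       ┃          ┃49.3 │alice40@mail.com│
       ┃          ┃5.4  │carol97@mail.com│
       ┃          ┃44.5 │frank87@mail.com│
       ┃          ┃70.8 │dave50@mail.com │
       ┃          ┗━━━━━━━━━━━━━━━━━━━━━━━
       ┃                                  
━━━━━━━┛                                  
                                          
                                          
                                          
                                          


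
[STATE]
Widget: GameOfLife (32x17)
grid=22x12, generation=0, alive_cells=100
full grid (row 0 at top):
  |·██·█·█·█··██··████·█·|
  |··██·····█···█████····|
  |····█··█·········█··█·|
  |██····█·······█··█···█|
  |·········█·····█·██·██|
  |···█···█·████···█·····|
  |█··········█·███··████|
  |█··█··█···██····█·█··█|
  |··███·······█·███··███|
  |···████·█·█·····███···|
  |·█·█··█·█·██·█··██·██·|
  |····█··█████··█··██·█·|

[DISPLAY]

Gen: 0                          
·██·█·█·█··██··████·█·          
··██·····█···█████····          
····█··█·········█··█·          
██····█·······█··█···█          
·········█·····█·██·██          
···█···█·████···█·····          
█··········█·███··████          
█··█··█···██····█·█··█          
··███·······█·███··███          
···████·█·█·····███···          
·█·█··█·█·██·█··██·██·          
····█··█████··█··██·█·          
                                
                                
                                
                                


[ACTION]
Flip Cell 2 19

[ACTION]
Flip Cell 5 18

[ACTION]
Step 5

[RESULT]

Gen: 5                          
·███·········██·······          
█···█········██·····██          
██·███·····██······█·█          
···········██······█·█          
·············█··█·██··          
·········█··█···█·█···          
·····██··█··██··█·██··          
····█··████···█·█···█·          
··█····█··········███·          
·█······█··········██·          
··█···██·······█·████·          
···██·█···············          
                                
                                
                                
                                


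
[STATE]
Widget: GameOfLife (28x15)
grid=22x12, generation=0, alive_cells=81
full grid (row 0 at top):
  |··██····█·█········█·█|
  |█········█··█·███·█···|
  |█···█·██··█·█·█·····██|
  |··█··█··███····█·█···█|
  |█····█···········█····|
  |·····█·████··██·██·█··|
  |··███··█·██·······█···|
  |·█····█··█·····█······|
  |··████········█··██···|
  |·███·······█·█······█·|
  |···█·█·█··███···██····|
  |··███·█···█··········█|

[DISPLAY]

Gen: 0                      
··██····█·█········█·█      
█········█··█·███·█···      
█···█·██··█·█·█·····██      
··█··█··███····█·█···█      
█····█···········█····      
·····█·████··██·██·█··      
··███··█·██·······█···      
·█····█··█·····█······      
··████········█··██···      
·███·······█·█······█·      
···█·█·█··███···██····      
··███·█···█··········█      
                            
                            


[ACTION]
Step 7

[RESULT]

Gen: 7                      
·········███··········      
········█···█··███····      
········██·····█······      
·······█·█·█······█···      
··███·······█···██····      
·███··················      
█···········█·········      
·██···█·█·············      
··███····█····█·······      
····█····█····█·······      
··········█···█·······      
·········███··········      
                            
                            


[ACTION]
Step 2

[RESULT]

Gen: 9                      
·········███···██·····      
········█··█···█·█····      
···········█···█·█····      
········███······██···      
··███···········██····      
█████·················      
█··█··················      
█···█·················      
·██·██··███···█·······      
···███··███···█·······      
···········██·█·······      
··········██··········      
                            
                            


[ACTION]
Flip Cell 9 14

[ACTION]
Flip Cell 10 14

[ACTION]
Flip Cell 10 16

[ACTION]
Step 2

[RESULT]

Gen: 11                     
·········█·██·███·····      
········██··█·██·█····      
········█··██···███···      
········███·····█·█···      
·········██······██···      
·················█····      
█·····················      
█·██·····█············      
·····█··█·············      
·████····█············      
···██·······█·········      
···········██·········      
                            
                            


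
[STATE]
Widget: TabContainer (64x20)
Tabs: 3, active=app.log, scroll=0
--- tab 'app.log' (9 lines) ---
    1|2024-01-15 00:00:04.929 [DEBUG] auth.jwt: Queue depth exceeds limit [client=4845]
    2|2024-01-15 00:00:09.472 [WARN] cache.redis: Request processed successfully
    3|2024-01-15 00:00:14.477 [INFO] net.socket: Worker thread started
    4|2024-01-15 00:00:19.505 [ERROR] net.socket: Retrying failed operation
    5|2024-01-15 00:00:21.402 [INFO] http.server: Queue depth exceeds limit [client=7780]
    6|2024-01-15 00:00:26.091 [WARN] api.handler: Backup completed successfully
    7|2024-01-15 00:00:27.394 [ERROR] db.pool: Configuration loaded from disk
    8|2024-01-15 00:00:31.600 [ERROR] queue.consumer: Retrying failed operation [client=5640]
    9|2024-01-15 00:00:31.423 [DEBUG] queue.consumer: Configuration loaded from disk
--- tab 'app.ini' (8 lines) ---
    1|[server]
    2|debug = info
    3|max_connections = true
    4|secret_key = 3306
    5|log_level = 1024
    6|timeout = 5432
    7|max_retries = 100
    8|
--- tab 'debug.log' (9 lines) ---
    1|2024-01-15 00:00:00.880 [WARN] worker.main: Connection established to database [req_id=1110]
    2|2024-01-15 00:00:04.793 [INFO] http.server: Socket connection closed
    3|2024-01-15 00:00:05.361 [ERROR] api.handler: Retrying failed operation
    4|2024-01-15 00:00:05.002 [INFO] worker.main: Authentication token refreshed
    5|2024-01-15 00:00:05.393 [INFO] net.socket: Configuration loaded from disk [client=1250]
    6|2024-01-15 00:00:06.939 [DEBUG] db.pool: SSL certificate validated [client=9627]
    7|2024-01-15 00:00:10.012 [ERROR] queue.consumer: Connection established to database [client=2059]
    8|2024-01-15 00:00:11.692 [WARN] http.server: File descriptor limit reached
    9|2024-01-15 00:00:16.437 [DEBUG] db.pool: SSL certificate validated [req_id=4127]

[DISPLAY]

[app.log]│ app.ini │ debug.log                                  
────────────────────────────────────────────────────────────────
2024-01-15 00:00:04.929 [DEBUG] auth.jwt: Queue depth exceeds li
2024-01-15 00:00:09.472 [WARN] cache.redis: Request processed su
2024-01-15 00:00:14.477 [INFO] net.socket: Worker thread started
2024-01-15 00:00:19.505 [ERROR] net.socket: Retrying failed oper
2024-01-15 00:00:21.402 [INFO] http.server: Queue depth exceeds 
2024-01-15 00:00:26.091 [WARN] api.handler: Backup completed suc
2024-01-15 00:00:27.394 [ERROR] db.pool: Configuration loaded fr
2024-01-15 00:00:31.600 [ERROR] queue.consumer: Retrying failed 
2024-01-15 00:00:31.423 [DEBUG] queue.consumer: Configuration lo
                                                                
                                                                
                                                                
                                                                
                                                                
                                                                
                                                                
                                                                
                                                                


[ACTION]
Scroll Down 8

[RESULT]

[app.log]│ app.ini │ debug.log                                  
────────────────────────────────────────────────────────────────
2024-01-15 00:00:31.423 [DEBUG] queue.consumer: Configuration lo
                                                                
                                                                
                                                                
                                                                
                                                                
                                                                
                                                                
                                                                
                                                                
                                                                
                                                                
                                                                
                                                                
                                                                
                                                                
                                                                
                                                                


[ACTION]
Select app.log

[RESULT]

[app.log]│ app.ini │ debug.log                                  
────────────────────────────────────────────────────────────────
2024-01-15 00:00:04.929 [DEBUG] auth.jwt: Queue depth exceeds li
2024-01-15 00:00:09.472 [WARN] cache.redis: Request processed su
2024-01-15 00:00:14.477 [INFO] net.socket: Worker thread started
2024-01-15 00:00:19.505 [ERROR] net.socket: Retrying failed oper
2024-01-15 00:00:21.402 [INFO] http.server: Queue depth exceeds 
2024-01-15 00:00:26.091 [WARN] api.handler: Backup completed suc
2024-01-15 00:00:27.394 [ERROR] db.pool: Configuration loaded fr
2024-01-15 00:00:31.600 [ERROR] queue.consumer: Retrying failed 
2024-01-15 00:00:31.423 [DEBUG] queue.consumer: Configuration lo
                                                                
                                                                
                                                                
                                                                
                                                                
                                                                
                                                                
                                                                
                                                                


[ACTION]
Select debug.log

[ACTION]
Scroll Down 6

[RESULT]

 app.log │ app.ini │[debug.log]                                 
────────────────────────────────────────────────────────────────
2024-01-15 00:00:10.012 [ERROR] queue.consumer: Connection estab
2024-01-15 00:00:11.692 [WARN] http.server: File descriptor limi
2024-01-15 00:00:16.437 [DEBUG] db.pool: SSL certificate validat
                                                                
                                                                
                                                                
                                                                
                                                                
                                                                
                                                                
                                                                
                                                                
                                                                
                                                                
                                                                
                                                                
                                                                
                                                                
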